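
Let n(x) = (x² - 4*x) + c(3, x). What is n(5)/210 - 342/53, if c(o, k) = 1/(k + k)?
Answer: -238499/37100 ≈ -6.4285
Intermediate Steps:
c(o, k) = 1/(2*k)
n(x) = x² + 1/(2*x) - 4*x (n(x) = (x² - 4*x) + 1/(2*x) = x² + 1/(2*x) - 4*x)
n(5)/210 - 342/53 = (5² + (½)/5 - 4*5)/210 - 342/53 = (25 + (½)*(⅕) - 20)*(1/210) - 342*1/53 = (25 + ⅒ - 20)*(1/210) - 342/53 = (51/10)*(1/210) - 342/53 = 17/700 - 342/53 = -238499/37100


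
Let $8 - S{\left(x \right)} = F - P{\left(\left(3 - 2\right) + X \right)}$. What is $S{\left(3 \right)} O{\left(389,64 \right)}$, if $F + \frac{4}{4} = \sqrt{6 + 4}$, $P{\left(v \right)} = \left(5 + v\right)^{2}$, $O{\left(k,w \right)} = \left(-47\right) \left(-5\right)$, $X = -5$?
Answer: $2350 - 235 \sqrt{10} \approx 1606.9$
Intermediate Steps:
$O{\left(k,w \right)} = 235$
$F = -1 + \sqrt{10}$ ($F = -1 + \sqrt{6 + 4} = -1 + \sqrt{10} \approx 2.1623$)
$S{\left(x \right)} = 10 - \sqrt{10}$ ($S{\left(x \right)} = 8 - \left(\left(-1 + \sqrt{10}\right) - \left(5 + \left(\left(3 - 2\right) - 5\right)\right)^{2}\right) = 8 - \left(\left(-1 + \sqrt{10}\right) - \left(5 + \left(1 - 5\right)\right)^{2}\right) = 8 - \left(\left(-1 + \sqrt{10}\right) - \left(5 - 4\right)^{2}\right) = 8 - \left(\left(-1 + \sqrt{10}\right) - 1^{2}\right) = 8 - \left(\left(-1 + \sqrt{10}\right) - 1\right) = 8 - \left(-2 + \sqrt{10}\right) = 8 + \left(2 - \sqrt{10}\right) = 10 - \sqrt{10}$)
$S{\left(3 \right)} O{\left(389,64 \right)} = \left(10 - \sqrt{10}\right) 235 = 2350 - 235 \sqrt{10}$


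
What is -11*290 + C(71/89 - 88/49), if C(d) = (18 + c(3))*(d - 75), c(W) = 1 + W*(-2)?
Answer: -18220154/4361 ≈ -4178.0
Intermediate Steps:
c(W) = 1 - 2*W
C(d) = -975 + 13*d (C(d) = (18 + (1 - 2*3))*(d - 75) = (18 + (1 - 6))*(-75 + d) = (18 - 5)*(-75 + d) = 13*(-75 + d) = -975 + 13*d)
-11*290 + C(71/89 - 88/49) = -11*290 + (-975 + 13*(71/89 - 88/49)) = -3190 + (-975 + 13*(71*(1/89) - 88*1/49)) = -3190 + (-975 + 13*(71/89 - 88/49)) = -3190 + (-975 + 13*(-4353/4361)) = -3190 + (-975 - 56589/4361) = -3190 - 4308564/4361 = -18220154/4361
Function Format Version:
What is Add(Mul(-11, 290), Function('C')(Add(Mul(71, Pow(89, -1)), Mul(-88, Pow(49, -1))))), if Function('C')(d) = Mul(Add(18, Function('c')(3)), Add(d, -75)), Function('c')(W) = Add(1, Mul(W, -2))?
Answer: Rational(-18220154, 4361) ≈ -4178.0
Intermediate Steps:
Function('c')(W) = Add(1, Mul(-2, W))
Function('C')(d) = Add(-975, Mul(13, d)) (Function('C')(d) = Mul(Add(18, Add(1, Mul(-2, 3))), Add(d, -75)) = Mul(Add(18, Add(1, -6)), Add(-75, d)) = Mul(Add(18, -5), Add(-75, d)) = Mul(13, Add(-75, d)) = Add(-975, Mul(13, d)))
Add(Mul(-11, 290), Function('C')(Add(Mul(71, Pow(89, -1)), Mul(-88, Pow(49, -1))))) = Add(Mul(-11, 290), Add(-975, Mul(13, Add(Mul(71, Pow(89, -1)), Mul(-88, Pow(49, -1)))))) = Add(-3190, Add(-975, Mul(13, Add(Mul(71, Rational(1, 89)), Mul(-88, Rational(1, 49)))))) = Add(-3190, Add(-975, Mul(13, Add(Rational(71, 89), Rational(-88, 49))))) = Add(-3190, Add(-975, Mul(13, Rational(-4353, 4361)))) = Add(-3190, Add(-975, Rational(-56589, 4361))) = Add(-3190, Rational(-4308564, 4361)) = Rational(-18220154, 4361)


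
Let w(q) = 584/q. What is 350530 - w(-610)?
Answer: 106911942/305 ≈ 3.5053e+5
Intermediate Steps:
350530 - w(-610) = 350530 - 584/(-610) = 350530 - 584*(-1)/610 = 350530 - 1*(-292/305) = 350530 + 292/305 = 106911942/305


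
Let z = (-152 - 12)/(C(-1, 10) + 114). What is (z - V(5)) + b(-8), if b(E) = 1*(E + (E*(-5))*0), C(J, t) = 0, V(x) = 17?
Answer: -1507/57 ≈ -26.439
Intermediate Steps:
z = -82/57 (z = (-152 - 12)/(0 + 114) = -164/114 = -164*1/114 = -82/57 ≈ -1.4386)
b(E) = E (b(E) = 1*(E - 5*E*0) = 1*(E + 0) = 1*E = E)
(z - V(5)) + b(-8) = (-82/57 - 1*17) - 8 = (-82/57 - 17) - 8 = -1051/57 - 8 = -1507/57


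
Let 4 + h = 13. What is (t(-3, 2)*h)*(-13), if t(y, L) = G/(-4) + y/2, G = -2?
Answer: 117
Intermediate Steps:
t(y, L) = ½ + y/2 (t(y, L) = -2/(-4) + y/2 = -2*(-¼) + y*(½) = ½ + y/2)
h = 9 (h = -4 + 13 = 9)
(t(-3, 2)*h)*(-13) = ((½ + (½)*(-3))*9)*(-13) = ((½ - 3/2)*9)*(-13) = -1*9*(-13) = -9*(-13) = 117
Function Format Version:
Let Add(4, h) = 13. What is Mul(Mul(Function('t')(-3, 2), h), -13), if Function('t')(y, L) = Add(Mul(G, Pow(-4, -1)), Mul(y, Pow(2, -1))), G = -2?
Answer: 117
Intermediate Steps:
Function('t')(y, L) = Add(Rational(1, 2), Mul(Rational(1, 2), y)) (Function('t')(y, L) = Add(Mul(-2, Pow(-4, -1)), Mul(y, Pow(2, -1))) = Add(Mul(-2, Rational(-1, 4)), Mul(y, Rational(1, 2))) = Add(Rational(1, 2), Mul(Rational(1, 2), y)))
h = 9 (h = Add(-4, 13) = 9)
Mul(Mul(Function('t')(-3, 2), h), -13) = Mul(Mul(Add(Rational(1, 2), Mul(Rational(1, 2), -3)), 9), -13) = Mul(Mul(Add(Rational(1, 2), Rational(-3, 2)), 9), -13) = Mul(Mul(-1, 9), -13) = Mul(-9, -13) = 117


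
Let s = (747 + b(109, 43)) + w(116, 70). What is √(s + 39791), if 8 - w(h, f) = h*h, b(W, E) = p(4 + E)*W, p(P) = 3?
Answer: √27417 ≈ 165.58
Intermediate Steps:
b(W, E) = 3*W
w(h, f) = 8 - h² (w(h, f) = 8 - h*h = 8 - h²)
s = -12374 (s = (747 + 3*109) + (8 - 1*116²) = (747 + 327) + (8 - 1*13456) = 1074 + (8 - 13456) = 1074 - 13448 = -12374)
√(s + 39791) = √(-12374 + 39791) = √27417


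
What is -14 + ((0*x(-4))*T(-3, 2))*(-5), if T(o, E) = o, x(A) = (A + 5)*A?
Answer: -14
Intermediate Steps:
x(A) = A*(5 + A) (x(A) = (5 + A)*A = A*(5 + A))
-14 + ((0*x(-4))*T(-3, 2))*(-5) = -14 + ((0*(-4*(5 - 4)))*(-3))*(-5) = -14 + ((0*(-4*1))*(-3))*(-5) = -14 + ((0*(-4))*(-3))*(-5) = -14 + (0*(-3))*(-5) = -14 + 0*(-5) = -14 + 0 = -14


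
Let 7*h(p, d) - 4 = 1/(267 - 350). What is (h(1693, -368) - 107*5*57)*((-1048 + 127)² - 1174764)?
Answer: 5785094193072/581 ≈ 9.9571e+9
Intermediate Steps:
h(p, d) = 331/581 (h(p, d) = 4/7 + 1/(7*(267 - 350)) = 4/7 + (⅐)/(-83) = 4/7 + (⅐)*(-1/83) = 4/7 - 1/581 = 331/581)
(h(1693, -368) - 107*5*57)*((-1048 + 127)² - 1174764) = (331/581 - 107*5*57)*((-1048 + 127)² - 1174764) = (331/581 - 535*57)*((-921)² - 1174764) = (331/581 - 30495)*(848241 - 1174764) = -17717264/581*(-326523) = 5785094193072/581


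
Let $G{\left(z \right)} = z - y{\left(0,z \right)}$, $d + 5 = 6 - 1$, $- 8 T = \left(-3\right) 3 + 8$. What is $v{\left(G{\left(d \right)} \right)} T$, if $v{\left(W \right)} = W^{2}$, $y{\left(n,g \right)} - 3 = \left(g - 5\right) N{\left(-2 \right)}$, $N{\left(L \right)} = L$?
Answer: $\frac{169}{8} \approx 21.125$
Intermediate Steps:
$T = \frac{1}{8}$ ($T = - \frac{\left(-3\right) 3 + 8}{8} = - \frac{-9 + 8}{8} = \left(- \frac{1}{8}\right) \left(-1\right) = \frac{1}{8} \approx 0.125$)
$y{\left(n,g \right)} = 13 - 2 g$ ($y{\left(n,g \right)} = 3 + \left(g - 5\right) \left(-2\right) = 3 + \left(-5 + g\right) \left(-2\right) = 3 - \left(-10 + 2 g\right) = 13 - 2 g$)
$d = 0$ ($d = -5 + \left(6 - 1\right) = -5 + 5 = 0$)
$G{\left(z \right)} = -13 + 3 z$ ($G{\left(z \right)} = z - \left(13 - 2 z\right) = z + \left(-13 + 2 z\right) = -13 + 3 z$)
$v{\left(G{\left(d \right)} \right)} T = \left(-13 + 3 \cdot 0\right)^{2} \cdot \frac{1}{8} = \left(-13 + 0\right)^{2} \cdot \frac{1}{8} = \left(-13\right)^{2} \cdot \frac{1}{8} = 169 \cdot \frac{1}{8} = \frac{169}{8}$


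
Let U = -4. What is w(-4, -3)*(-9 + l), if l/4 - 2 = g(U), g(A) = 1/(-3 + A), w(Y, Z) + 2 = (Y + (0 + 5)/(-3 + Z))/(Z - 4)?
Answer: 605/294 ≈ 2.0578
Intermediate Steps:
w(Y, Z) = -2 + (Y + 5/(-3 + Z))/(-4 + Z) (w(Y, Z) = -2 + (Y + (0 + 5)/(-3 + Z))/(Z - 4) = -2 + (Y + 5/(-3 + Z))/(-4 + Z))
l = 52/7 (l = 8 + 4/(-3 - 4) = 8 + 4/(-7) = 8 + 4*(-1/7) = 8 - 4/7 = 52/7 ≈ 7.4286)
w(-4, -3)*(-9 + l) = ((-19 - 3*(-4) - 2*(-3)**2 + 14*(-3) - 4*(-3))/(12 + (-3)**2 - 7*(-3)))*(-9 + 52/7) = ((-19 + 12 - 2*9 - 42 + 12)/(12 + 9 + 21))*(-11/7) = ((-19 + 12 - 18 - 42 + 12)/42)*(-11/7) = ((1/42)*(-55))*(-11/7) = -55/42*(-11/7) = 605/294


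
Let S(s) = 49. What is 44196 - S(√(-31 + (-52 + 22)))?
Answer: 44147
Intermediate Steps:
44196 - S(√(-31 + (-52 + 22))) = 44196 - 1*49 = 44196 - 49 = 44147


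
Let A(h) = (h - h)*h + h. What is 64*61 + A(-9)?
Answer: 3895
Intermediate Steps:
A(h) = h (A(h) = 0*h + h = 0 + h = h)
64*61 + A(-9) = 64*61 - 9 = 3904 - 9 = 3895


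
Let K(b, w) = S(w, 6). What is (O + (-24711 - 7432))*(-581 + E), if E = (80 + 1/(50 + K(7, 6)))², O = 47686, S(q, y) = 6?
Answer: 283773913335/3136 ≈ 9.0489e+7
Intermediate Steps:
K(b, w) = 6
E = 20079361/3136 (E = (80 + 1/(50 + 6))² = (80 + 1/56)² = (4481/56)² = 20079361/3136 ≈ 6402.9)
(O + (-24711 - 7432))*(-581 + E) = (47686 + (-24711 - 7432))*(-581 + 20079361/3136) = (47686 - 32143)*(18257345/3136) = 15543*(18257345/3136) = 283773913335/3136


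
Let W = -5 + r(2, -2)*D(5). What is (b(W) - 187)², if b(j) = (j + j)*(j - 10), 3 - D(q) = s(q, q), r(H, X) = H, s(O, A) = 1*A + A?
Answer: 837225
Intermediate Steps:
s(O, A) = 2*A (s(O, A) = A + A = 2*A)
D(q) = 3 - 2*q
W = -19 (W = -5 + 2*(3 - 2*5) = -5 + 2*(3 - 10) = -5 + 2*(-7) = -5 - 14 = -19)
b(j) = 2*j*(-10 + j) (b(j) = (2*j)*(-10 + j) = 2*j*(-10 + j))
(b(W) - 187)² = (2*(-19)*(-10 - 19) - 187)² = (2*(-19)*(-29) - 187)² = (1102 - 187)² = 915² = 837225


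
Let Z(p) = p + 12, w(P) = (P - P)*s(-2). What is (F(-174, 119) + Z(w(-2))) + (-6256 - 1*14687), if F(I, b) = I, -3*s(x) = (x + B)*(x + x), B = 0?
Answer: -21105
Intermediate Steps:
s(x) = -2*x**2/3 (s(x) = -(x + 0)*(x + x)/3 = -x*2*x/3 = -2*x**2/3)
w(P) = 0 (w(P) = (P - P)*(-2/3*(-2)**2) = 0*(-2/3*4) = 0*(-8/3) = 0)
Z(p) = 12 + p
(F(-174, 119) + Z(w(-2))) + (-6256 - 1*14687) = (-174 + (12 + 0)) + (-6256 - 1*14687) = (-174 + 12) + (-6256 - 14687) = -162 - 20943 = -21105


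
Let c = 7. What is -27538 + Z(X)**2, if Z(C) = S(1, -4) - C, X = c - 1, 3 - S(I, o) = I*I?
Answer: -27522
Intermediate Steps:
S(I, o) = 3 - I**2 (S(I, o) = 3 - I*I = 3 - I**2)
X = 6 (X = 7 - 1 = 6)
Z(C) = 2 - C (Z(C) = (3 - 1*1**2) - C = (3 - 1*1) - C = (3 - 1) - C = 2 - C)
-27538 + Z(X)**2 = -27538 + (2 - 1*6)**2 = -27538 + (2 - 6)**2 = -27538 + (-4)**2 = -27538 + 16 = -27522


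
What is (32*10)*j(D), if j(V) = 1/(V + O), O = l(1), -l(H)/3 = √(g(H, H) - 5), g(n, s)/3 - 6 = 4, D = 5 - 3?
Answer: -320/13 ≈ -24.615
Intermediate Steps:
D = 2
g(n, s) = 30 (g(n, s) = 18 + 3*4 = 18 + 12 = 30)
l(H) = -15 (l(H) = -3*√(30 - 5) = -3*√25 = -3*5 = -15)
O = -15
j(V) = 1/(-15 + V) (j(V) = 1/(V - 15) = 1/(-15 + V))
(32*10)*j(D) = (32*10)/(-15 + 2) = 320/(-13) = 320*(-1/13) = -320/13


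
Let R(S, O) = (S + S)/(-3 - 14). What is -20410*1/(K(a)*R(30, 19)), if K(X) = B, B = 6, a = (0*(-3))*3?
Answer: 34697/36 ≈ 963.81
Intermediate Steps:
R(S, O) = -2*S/17 (R(S, O) = (2*S)/(-17) = (2*S)*(-1/17) = -2*S/17)
a = 0 (a = 0*3 = 0)
K(X) = 6
-20410*1/(K(a)*R(30, 19)) = -20410/(6*(-2/17*30)) = -20410/(6*(-60/17)) = -20410/(-360/17) = -20410*(-17/360) = 34697/36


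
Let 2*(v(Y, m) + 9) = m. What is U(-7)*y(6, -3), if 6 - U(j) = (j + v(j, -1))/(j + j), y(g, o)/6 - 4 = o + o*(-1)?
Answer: 810/7 ≈ 115.71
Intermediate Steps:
y(g, o) = 24 (y(g, o) = 24 + 6*(o + o*(-1)) = 24 + 6*(o - o) = 24 + 6*0 = 24 + 0 = 24)
v(Y, m) = -9 + m/2
U(j) = 6 - (-19/2 + j)/(2*j) (U(j) = 6 - (j + (-9 + (1/2)*(-1)))/(j + j) = 6 - (j + (-9 - 1/2))/(2*j) = 6 - (j - 19/2)*1/(2*j) = 6 - (-19/2 + j)*1/(2*j) = 6 - (-19/2 + j)/(2*j))
U(-7)*y(6, -3) = ((1/4)*(19 + 22*(-7))/(-7))*24 = ((1/4)*(-1/7)*(19 - 154))*24 = ((1/4)*(-1/7)*(-135))*24 = (135/28)*24 = 810/7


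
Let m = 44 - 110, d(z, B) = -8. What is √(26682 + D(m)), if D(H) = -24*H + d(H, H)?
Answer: √28258 ≈ 168.10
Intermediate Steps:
m = -66
D(H) = -8 - 24*H (D(H) = -24*H - 8 = -8 - 24*H)
√(26682 + D(m)) = √(26682 + (-8 - 24*(-66))) = √(26682 + (-8 + 1584)) = √(26682 + 1576) = √28258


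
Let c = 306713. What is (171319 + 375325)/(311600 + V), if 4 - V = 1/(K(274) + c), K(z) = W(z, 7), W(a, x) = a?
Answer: 167812601628/95658377147 ≈ 1.7543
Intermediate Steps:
K(z) = z
V = 1227947/306987 (V = 4 - 1/(274 + 306713) = 4 - 1/306987 = 1227947/306987 ≈ 4.0000)
(171319 + 375325)/(311600 + V) = (171319 + 375325)/(311600 + 1227947/306987) = 546644/(95658377147/306987) = 546644*(306987/95658377147) = 167812601628/95658377147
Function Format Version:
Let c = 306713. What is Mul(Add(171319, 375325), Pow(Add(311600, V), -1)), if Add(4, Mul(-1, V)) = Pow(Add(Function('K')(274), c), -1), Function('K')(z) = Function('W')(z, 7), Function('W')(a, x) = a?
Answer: Rational(167812601628, 95658377147) ≈ 1.7543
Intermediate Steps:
Function('K')(z) = z
V = Rational(1227947, 306987) (V = Add(4, Mul(-1, Pow(Add(274, 306713), -1))) = Add(4, Mul(-1, Pow(306987, -1))) = Add(4, Mul(-1, Rational(1, 306987))) = Add(4, Rational(-1, 306987)) = Rational(1227947, 306987) ≈ 4.0000)
Mul(Add(171319, 375325), Pow(Add(311600, V), -1)) = Mul(Add(171319, 375325), Pow(Add(311600, Rational(1227947, 306987)), -1)) = Mul(546644, Pow(Rational(95658377147, 306987), -1)) = Mul(546644, Rational(306987, 95658377147)) = Rational(167812601628, 95658377147)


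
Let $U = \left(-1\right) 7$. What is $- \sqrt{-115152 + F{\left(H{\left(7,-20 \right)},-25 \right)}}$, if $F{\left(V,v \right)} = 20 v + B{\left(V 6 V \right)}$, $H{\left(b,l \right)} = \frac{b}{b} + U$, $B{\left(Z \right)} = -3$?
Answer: $- i \sqrt{115655} \approx - 340.08 i$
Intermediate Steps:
$U = -7$
$H{\left(b,l \right)} = -6$ ($H{\left(b,l \right)} = \frac{b}{b} - 7 = 1 - 7 = -6$)
$F{\left(V,v \right)} = -3 + 20 v$ ($F{\left(V,v \right)} = 20 v - 3 = -3 + 20 v$)
$- \sqrt{-115152 + F{\left(H{\left(7,-20 \right)},-25 \right)}} = - \sqrt{-115152 + \left(-3 + 20 \left(-25\right)\right)} = - \sqrt{-115152 - 503} = - \sqrt{-115655} = - i \sqrt{115655}$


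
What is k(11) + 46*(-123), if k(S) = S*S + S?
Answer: -5526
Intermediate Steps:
k(S) = S + S² (k(S) = S² + S = S + S²)
k(11) + 46*(-123) = 11*(1 + 11) + 46*(-123) = 11*12 - 5658 = 132 - 5658 = -5526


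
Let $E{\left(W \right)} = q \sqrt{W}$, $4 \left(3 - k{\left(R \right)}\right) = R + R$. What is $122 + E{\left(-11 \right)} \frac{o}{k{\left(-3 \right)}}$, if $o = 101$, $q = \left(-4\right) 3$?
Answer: $122 - \frac{808 i \sqrt{11}}{3} \approx 122.0 - 893.28 i$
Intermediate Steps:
$k{\left(R \right)} = 3 - \frac{R}{2}$ ($k{\left(R \right)} = 3 - \frac{R + R}{4} = 3 - \frac{2 R}{4} = 3 - \frac{R}{2}$)
$q = -12$
$E{\left(W \right)} = - 12 \sqrt{W}$
$122 + E{\left(-11 \right)} \frac{o}{k{\left(-3 \right)}} = 122 + - 12 \sqrt{-11} \frac{101}{3 - - \frac{3}{2}} = 122 + - 12 i \sqrt{11} \frac{101}{3 + \frac{3}{2}} = 122 + - 12 i \sqrt{11} \frac{101}{\frac{9}{2}} = 122 + - 12 i \sqrt{11} \cdot 101 \cdot \frac{2}{9} = 122 + - 12 i \sqrt{11} \cdot \frac{202}{9} = 122 - \frac{808 i \sqrt{11}}{3}$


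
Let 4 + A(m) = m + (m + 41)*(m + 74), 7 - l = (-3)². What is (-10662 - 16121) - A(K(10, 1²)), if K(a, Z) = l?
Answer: -29585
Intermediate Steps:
l = -2 (l = 7 - 1*(-3)² = 7 - 1*9 = 7 - 9 = -2)
K(a, Z) = -2
A(m) = -4 + m + (41 + m)*(74 + m) (A(m) = -4 + (m + (m + 41)*(m + 74)) = -4 + (m + (41 + m)*(74 + m)) = -4 + m + (41 + m)*(74 + m))
(-10662 - 16121) - A(K(10, 1²)) = (-10662 - 16121) - (3030 + (-2)² + 116*(-2)) = -26783 - (3030 + 4 - 232) = -26783 - 1*2802 = -26783 - 2802 = -29585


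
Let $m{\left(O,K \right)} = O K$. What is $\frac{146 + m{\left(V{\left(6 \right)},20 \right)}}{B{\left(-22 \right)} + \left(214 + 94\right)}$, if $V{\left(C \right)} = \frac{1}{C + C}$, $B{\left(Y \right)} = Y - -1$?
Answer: $\frac{443}{861} \approx 0.51452$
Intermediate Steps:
$B{\left(Y \right)} = 1 + Y$ ($B{\left(Y \right)} = Y + 1 = 1 + Y$)
$V{\left(C \right)} = \frac{1}{2 C}$
$m{\left(O,K \right)} = K O$
$\frac{146 + m{\left(V{\left(6 \right)},20 \right)}}{B{\left(-22 \right)} + \left(214 + 94\right)} = \frac{146 + 20 \frac{1}{2 \cdot 6}}{\left(1 - 22\right) + \left(214 + 94\right)} = \frac{146 + 20 \cdot \frac{1}{2} \cdot \frac{1}{6}}{-21 + 308} = \frac{146 + 20 \cdot \frac{1}{12}}{287} = \left(146 + \frac{5}{3}\right) \frac{1}{287} = \frac{443}{3} \cdot \frac{1}{287} = \frac{443}{861}$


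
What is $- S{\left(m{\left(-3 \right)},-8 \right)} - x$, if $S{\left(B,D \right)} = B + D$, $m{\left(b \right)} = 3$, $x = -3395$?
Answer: $3400$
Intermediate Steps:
$- S{\left(m{\left(-3 \right)},-8 \right)} - x = - (3 - 8) - -3395 = \left(-1\right) \left(-5\right) + 3395 = 5 + 3395 = 3400$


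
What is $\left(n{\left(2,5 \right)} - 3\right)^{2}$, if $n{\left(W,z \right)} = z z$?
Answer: $484$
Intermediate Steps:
$n{\left(W,z \right)} = z^{2}$
$\left(n{\left(2,5 \right)} - 3\right)^{2} = \left(5^{2} - 3\right)^{2} = \left(25 - 3\right)^{2} = 22^{2} = 484$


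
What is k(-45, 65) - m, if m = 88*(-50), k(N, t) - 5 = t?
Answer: 4470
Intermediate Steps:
k(N, t) = 5 + t
m = -4400
k(-45, 65) - m = (5 + 65) - 1*(-4400) = 70 + 4400 = 4470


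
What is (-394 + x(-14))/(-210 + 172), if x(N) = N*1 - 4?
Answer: 206/19 ≈ 10.842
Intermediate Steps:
x(N) = -4 + N (x(N) = N - 4 = -4 + N)
(-394 + x(-14))/(-210 + 172) = (-394 + (-4 - 14))/(-210 + 172) = (-394 - 18)/(-38) = -412*(-1/38) = 206/19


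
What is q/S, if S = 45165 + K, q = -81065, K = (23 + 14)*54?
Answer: -81065/47163 ≈ -1.7188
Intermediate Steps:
K = 1998 (K = 37*54 = 1998)
S = 47163 (S = 45165 + 1998 = 47163)
q/S = -81065/47163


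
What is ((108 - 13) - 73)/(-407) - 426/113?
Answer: -15988/4181 ≈ -3.8240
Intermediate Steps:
((108 - 13) - 73)/(-407) - 426/113 = (95 - 73)*(-1/407) - 426*1/113 = 22*(-1/407) - 426/113 = -2/37 - 426/113 = -15988/4181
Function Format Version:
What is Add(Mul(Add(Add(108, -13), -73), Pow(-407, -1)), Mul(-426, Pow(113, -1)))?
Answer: Rational(-15988, 4181) ≈ -3.8240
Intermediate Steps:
Add(Mul(Add(Add(108, -13), -73), Pow(-407, -1)), Mul(-426, Pow(113, -1))) = Add(Mul(Add(95, -73), Rational(-1, 407)), Mul(-426, Rational(1, 113))) = Add(Mul(22, Rational(-1, 407)), Rational(-426, 113)) = Add(Rational(-2, 37), Rational(-426, 113)) = Rational(-15988, 4181)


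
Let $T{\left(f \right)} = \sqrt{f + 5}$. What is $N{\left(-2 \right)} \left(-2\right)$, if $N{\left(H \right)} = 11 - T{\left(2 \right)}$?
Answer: $-22 + 2 \sqrt{7} \approx -16.708$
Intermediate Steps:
$T{\left(f \right)} = \sqrt{5 + f}$
$N{\left(H \right)} = 11 - \sqrt{7}$ ($N{\left(H \right)} = 11 - \sqrt{5 + 2} = 11 - \sqrt{7}$)
$N{\left(-2 \right)} \left(-2\right) = \left(11 - \sqrt{7}\right) \left(-2\right) = -22 + 2 \sqrt{7}$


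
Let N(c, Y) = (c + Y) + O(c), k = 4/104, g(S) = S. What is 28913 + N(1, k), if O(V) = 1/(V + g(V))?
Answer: 375889/13 ≈ 28915.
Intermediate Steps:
k = 1/26 (k = 4*(1/104) = 1/26 ≈ 0.038462)
O(V) = 1/(2*V) (O(V) = 1/(V + V) = 1/(2*V))
N(c, Y) = Y + c + 1/(2*c) (N(c, Y) = (c + Y) + 1/(2*c) = (Y + c) + 1/(2*c) = Y + c + 1/(2*c))
28913 + N(1, k) = 28913 + (1/26 + 1 + (1/2)/1) = 28913 + (1/26 + 1 + (1/2)*1) = 28913 + (1/26 + 1 + 1/2) = 28913 + 20/13 = 375889/13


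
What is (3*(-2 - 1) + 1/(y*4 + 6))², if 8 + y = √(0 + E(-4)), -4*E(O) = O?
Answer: 39601/484 ≈ 81.820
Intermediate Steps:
E(O) = -O/4
y = -7 (y = -8 + √(0 - ¼*(-4)) = -8 + √(0 + 1) = -8 + √1 = -8 + 1 = -7)
(3*(-2 - 1) + 1/(y*4 + 6))² = (3*(-2 - 1) + 1/(-7*4 + 6))² = (3*(-3) + 1/(-28 + 6))² = (-9 + 1/(-22))² = (-9 - 1/22)² = (-199/22)² = 39601/484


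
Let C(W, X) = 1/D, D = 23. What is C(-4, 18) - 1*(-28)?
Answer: 645/23 ≈ 28.043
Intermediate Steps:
C(W, X) = 1/23
C(-4, 18) - 1*(-28) = 1/23 - 1*(-28) = 1/23 + 28 = 645/23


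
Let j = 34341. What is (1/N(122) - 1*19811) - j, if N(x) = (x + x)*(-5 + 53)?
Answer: -634228223/11712 ≈ -54152.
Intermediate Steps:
N(x) = 96*x (N(x) = (2*x)*48 = 96*x)
(1/N(122) - 1*19811) - j = (1/(96*122) - 1*19811) - 1*34341 = (1/11712 - 19811) - 34341 = -232026431/11712 - 34341 = -634228223/11712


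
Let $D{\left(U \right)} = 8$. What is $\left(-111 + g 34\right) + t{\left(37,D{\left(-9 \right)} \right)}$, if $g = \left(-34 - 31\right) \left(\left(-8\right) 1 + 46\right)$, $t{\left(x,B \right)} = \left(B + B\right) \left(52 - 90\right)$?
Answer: $-84699$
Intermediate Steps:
$t{\left(x,B \right)} = - 76 B$ ($t{\left(x,B \right)} = 2 B \left(-38\right) = - 76 B$)
$g = -2470$ ($g = - 65 \left(-8 + 46\right) = \left(-65\right) 38 = -2470$)
$\left(-111 + g 34\right) + t{\left(37,D{\left(-9 \right)} \right)} = \left(-111 - 83980\right) - 608 = -84091 - 608 = -84699$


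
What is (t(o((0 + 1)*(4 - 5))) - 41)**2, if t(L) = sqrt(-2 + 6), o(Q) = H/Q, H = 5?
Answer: 1521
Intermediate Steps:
o(Q) = 5/Q
t(L) = 2 (t(L) = sqrt(4) = 2)
(t(o((0 + 1)*(4 - 5))) - 41)**2 = (2 - 41)**2 = (-39)**2 = 1521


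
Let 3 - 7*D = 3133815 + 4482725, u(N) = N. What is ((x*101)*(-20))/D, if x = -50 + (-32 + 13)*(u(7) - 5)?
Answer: -1244320/7616537 ≈ -0.16337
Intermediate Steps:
D = -7616537/7 (D = 3/7 - (3133815 + 4482725)/7 = 3/7 - ⅐*7616540 = 3/7 - 7616540/7 = -7616537/7 ≈ -1.0881e+6)
x = -88 (x = -50 + (-32 + 13)*(7 - 5) = -50 - 19*2 = -50 - 38 = -88)
((x*101)*(-20))/D = (-88*101*(-20))/(-7616537/7) = -8888*(-20)*(-7/7616537) = 177760*(-7/7616537) = -1244320/7616537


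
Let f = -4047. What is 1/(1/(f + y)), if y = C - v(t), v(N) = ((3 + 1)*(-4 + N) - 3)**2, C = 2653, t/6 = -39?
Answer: -913419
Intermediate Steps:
t = -234 (t = 6*(-39) = -234)
v(N) = (-19 + 4*N)**2 (v(N) = (4*(-4 + N) - 3)**2 = ((-16 + 4*N) - 3)**2 = (-19 + 4*N)**2)
y = -909372 (y = 2653 - (-19 + 4*(-234))**2 = 2653 - (-19 - 936)**2 = 2653 - 1*(-955)**2 = 2653 - 1*912025 = 2653 - 912025 = -909372)
1/(1/(f + y)) = 1/(1/(-4047 - 909372)) = 1/(1/(-913419)) = 1/(-1/913419) = -913419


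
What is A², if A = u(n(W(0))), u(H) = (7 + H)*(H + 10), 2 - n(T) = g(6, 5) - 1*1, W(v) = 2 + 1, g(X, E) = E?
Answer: 1600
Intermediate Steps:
W(v) = 3
n(T) = -2 (n(T) = 2 - (5 - 1*1) = 2 - (5 - 1) = 2 - 1*4 = 2 - 4 = -2)
u(H) = (7 + H)*(10 + H)
A = 40 (A = 70 + (-2)² + 17*(-2) = 70 + 4 - 34 = 40)
A² = 40² = 1600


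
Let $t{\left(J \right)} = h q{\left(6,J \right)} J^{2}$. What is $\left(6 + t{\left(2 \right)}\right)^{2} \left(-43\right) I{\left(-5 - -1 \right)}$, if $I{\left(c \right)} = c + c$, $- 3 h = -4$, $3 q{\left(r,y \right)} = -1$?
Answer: $\frac{496736}{81} \approx 6132.5$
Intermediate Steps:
$q{\left(r,y \right)} = - \frac{1}{3}$ ($q{\left(r,y \right)} = \frac{1}{3} \left(-1\right) = - \frac{1}{3}$)
$h = \frac{4}{3}$ ($h = \left(- \frac{1}{3}\right) \left(-4\right) = \frac{4}{3} \approx 1.3333$)
$I{\left(c \right)} = 2 c$
$t{\left(J \right)} = - \frac{4 J^{2}}{9}$ ($t{\left(J \right)} = \frac{4 \left(- \frac{J^{2}}{3}\right)}{3} = - \frac{4 J^{2}}{9}$)
$\left(6 + t{\left(2 \right)}\right)^{2} \left(-43\right) I{\left(-5 - -1 \right)} = \left(6 - \frac{4 \cdot 2^{2}}{9}\right)^{2} \left(-43\right) 2 \left(-5 - -1\right) = \left(6 - \frac{16}{9}\right)^{2} \left(-43\right) 2 \left(-5 + 1\right) = \left(6 - \frac{16}{9}\right)^{2} \left(-43\right) 2 \left(-4\right) = \left(\frac{38}{9}\right)^{2} \left(-43\right) \left(-8\right) = \frac{1444}{81} \left(-43\right) \left(-8\right) = \left(- \frac{62092}{81}\right) \left(-8\right) = \frac{496736}{81}$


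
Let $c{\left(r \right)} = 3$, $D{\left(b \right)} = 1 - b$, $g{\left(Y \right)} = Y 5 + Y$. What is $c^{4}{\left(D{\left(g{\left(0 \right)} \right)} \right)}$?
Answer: $81$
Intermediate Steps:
$g{\left(Y \right)} = 6 Y$ ($g{\left(Y \right)} = 5 Y + Y = 6 Y$)
$c^{4}{\left(D{\left(g{\left(0 \right)} \right)} \right)} = 3^{4} = 81$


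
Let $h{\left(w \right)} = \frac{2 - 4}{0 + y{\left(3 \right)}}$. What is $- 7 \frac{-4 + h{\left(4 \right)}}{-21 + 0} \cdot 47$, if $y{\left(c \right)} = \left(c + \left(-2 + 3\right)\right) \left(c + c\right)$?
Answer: $- \frac{2303}{36} \approx -63.972$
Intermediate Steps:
$y{\left(c \right)} = 2 c \left(1 + c\right)$ ($y{\left(c \right)} = \left(c + 1\right) 2 c = \left(1 + c\right) 2 c = 2 c \left(1 + c\right)$)
$h{\left(w \right)} = - \frac{1}{12}$ ($h{\left(w \right)} = \frac{2 - 4}{0 + 2 \cdot 3 \left(1 + 3\right)} = - \frac{2}{0 + 2 \cdot 3 \cdot 4} = - \frac{2}{0 + 24} = - \frac{2}{24} = \left(-2\right) \frac{1}{24} = - \frac{1}{12}$)
$- 7 \frac{-4 + h{\left(4 \right)}}{-21 + 0} \cdot 47 = - 7 \frac{-4 - \frac{1}{12}}{-21 + 0} \cdot 47 = - 7 \left(- \frac{49}{12 \left(-21\right)}\right) 47 = - 7 \left(\left(- \frac{49}{12}\right) \left(- \frac{1}{21}\right)\right) 47 = \left(-7\right) \frac{7}{36} \cdot 47 = \left(- \frac{49}{36}\right) 47 = - \frac{2303}{36}$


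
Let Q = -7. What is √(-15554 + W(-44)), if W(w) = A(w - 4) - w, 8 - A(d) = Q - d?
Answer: 3*I*√1727 ≈ 124.67*I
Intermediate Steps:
A(d) = 15 + d (A(d) = 8 - (-7 - d) = 8 + (7 + d) = 15 + d)
W(w) = 11 (W(w) = (15 + (w - 4)) - w = (15 + (-4 + w)) - w = (11 + w) - w = 11)
√(-15554 + W(-44)) = √(-15554 + 11) = √(-15543) = 3*I*√1727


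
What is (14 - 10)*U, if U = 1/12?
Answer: ⅓ ≈ 0.33333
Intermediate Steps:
U = 1/12 ≈ 0.083333
(14 - 10)*U = (14 - 10)*(1/12) = 4*(1/12) = ⅓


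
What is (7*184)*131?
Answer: 168728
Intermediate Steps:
(7*184)*131 = 1288*131 = 168728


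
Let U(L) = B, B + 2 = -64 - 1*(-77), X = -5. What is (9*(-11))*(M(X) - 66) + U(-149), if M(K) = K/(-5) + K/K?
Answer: 6347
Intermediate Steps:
M(K) = 1 - K/5 (M(K) = K*(-⅕) + 1 = -K/5 + 1 = 1 - K/5)
B = 11 (B = -2 + (-64 - 1*(-77)) = -2 + (-64 + 77) = -2 + 13 = 11)
U(L) = 11
(9*(-11))*(M(X) - 66) + U(-149) = (9*(-11))*((1 - ⅕*(-5)) - 66) + 11 = -99*((1 + 1) - 66) + 11 = -99*(2 - 66) + 11 = -99*(-64) + 11 = 6336 + 11 = 6347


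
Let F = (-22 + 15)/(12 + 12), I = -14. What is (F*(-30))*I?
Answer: -245/2 ≈ -122.50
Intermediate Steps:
F = -7/24 ≈ -0.29167
(F*(-30))*I = -7/24*(-30)*(-14) = (35/4)*(-14) = -245/2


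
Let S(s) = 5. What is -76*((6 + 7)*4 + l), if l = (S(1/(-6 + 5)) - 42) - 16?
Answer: 76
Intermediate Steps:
l = -53 (l = (5 - 42) - 16 = -37 - 16 = -53)
-76*((6 + 7)*4 + l) = -76*((6 + 7)*4 - 53) = -76*(13*4 - 53) = -76*(52 - 53) = -76*(-1) = 76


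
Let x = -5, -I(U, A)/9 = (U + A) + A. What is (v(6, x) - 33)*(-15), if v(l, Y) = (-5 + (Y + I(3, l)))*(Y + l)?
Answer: 2670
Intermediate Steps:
I(U, A) = -18*A - 9*U (I(U, A) = -9*((U + A) + A) = -9*((A + U) + A) = -9*(U + 2*A) = -18*A - 9*U)
v(l, Y) = (Y + l)*(-32 + Y - 18*l) (v(l, Y) = (-5 + (Y + (-18*l - 9*3)))*(Y + l) = (-5 + (Y + (-18*l - 27)))*(Y + l) = (-5 + (Y + (-27 - 18*l)))*(Y + l) = (-5 + (-27 + Y - 18*l))*(Y + l) = (-32 + Y - 18*l)*(Y + l) = (Y + l)*(-32 + Y - 18*l))
(v(6, x) - 33)*(-15) = (((-5)² - 32*(-5) - 32*6 - 18*6² - 17*(-5)*6) - 33)*(-15) = ((25 + 160 - 192 - 18*36 + 510) - 33)*(-15) = ((25 + 160 - 192 - 648 + 510) - 33)*(-15) = (-145 - 33)*(-15) = -178*(-15) = 2670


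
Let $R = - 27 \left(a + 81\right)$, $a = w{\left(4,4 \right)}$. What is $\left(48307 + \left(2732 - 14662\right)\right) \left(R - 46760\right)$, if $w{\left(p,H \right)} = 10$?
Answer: $-1790366809$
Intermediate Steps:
$a = 10$
$R = -2457$ ($R = - 27 \left(10 + 81\right) = \left(-27\right) 91 = -2457$)
$\left(48307 + \left(2732 - 14662\right)\right) \left(R - 46760\right) = \left(48307 + \left(2732 - 14662\right)\right) \left(-2457 - 46760\right) = \left(48307 + \left(2732 - 14662\right)\right) \left(-49217\right) = \left(48307 - 11930\right) \left(-49217\right) = 36377 \left(-49217\right) = -1790366809$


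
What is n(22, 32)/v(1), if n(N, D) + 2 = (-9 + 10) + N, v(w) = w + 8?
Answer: 7/3 ≈ 2.3333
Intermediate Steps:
v(w) = 8 + w
n(N, D) = -1 + N (n(N, D) = -2 + ((-9 + 10) + N) = -2 + (1 + N) = -1 + N)
n(22, 32)/v(1) = (-1 + 22)/(8 + 1) = 21/9 = 21*(⅑) = 7/3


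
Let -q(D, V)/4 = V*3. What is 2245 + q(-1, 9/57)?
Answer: 42619/19 ≈ 2243.1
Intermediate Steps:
q(D, V) = -12*V (q(D, V) = -4*V*3 = -12*V)
2245 + q(-1, 9/57) = 2245 - 108/57 = 2245 - 12*3/19 = 2245 - 36/19 = 42619/19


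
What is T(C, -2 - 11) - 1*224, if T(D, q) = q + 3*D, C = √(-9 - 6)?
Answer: -237 + 3*I*√15 ≈ -237.0 + 11.619*I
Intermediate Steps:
C = I*√15 (C = √(-15) = I*√15 ≈ 3.873*I)
T(C, -2 - 11) - 1*224 = ((-2 - 11) + 3*(I*√15)) - 1*224 = (-13 + 3*I*√15) - 224 = -237 + 3*I*√15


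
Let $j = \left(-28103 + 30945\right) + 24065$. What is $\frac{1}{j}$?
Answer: $\frac{1}{26907} \approx 3.7165 \cdot 10^{-5}$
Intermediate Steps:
$j = 26907$ ($j = 2842 + 24065 = 26907$)
$\frac{1}{j} = \frac{1}{26907}$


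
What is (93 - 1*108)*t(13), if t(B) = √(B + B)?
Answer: -15*√26 ≈ -76.485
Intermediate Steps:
t(B) = √2*√B (t(B) = √(2*B) = √2*√B)
(93 - 1*108)*t(13) = (93 - 1*108)*(√2*√13) = (93 - 108)*√26 = -15*√26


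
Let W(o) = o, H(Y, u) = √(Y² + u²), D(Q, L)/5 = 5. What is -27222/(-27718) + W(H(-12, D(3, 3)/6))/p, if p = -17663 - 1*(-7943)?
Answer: 13611/13859 - √5809/58320 ≈ 0.98080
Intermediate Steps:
D(Q, L) = 25 (D(Q, L) = 5*5 = 25)
p = -9720 (p = -17663 + 7943 = -9720)
-27222/(-27718) + W(H(-12, D(3, 3)/6))/p = -27222/(-27718) + √((-12)² + (25/6)²)/(-9720) = -27222*(-1/27718) + √(144 + (25*(⅙))²)*(-1/9720) = 13611/13859 + √(144 + (25/6)²)*(-1/9720) = 13611/13859 + √(144 + 625/36)*(-1/9720) = 13611/13859 + √(5809/36)*(-1/9720) = 13611/13859 + (√5809/6)*(-1/9720) = 13611/13859 - √5809/58320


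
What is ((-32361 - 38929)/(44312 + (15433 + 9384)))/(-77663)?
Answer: 71290/5368765527 ≈ 1.3279e-5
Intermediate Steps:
((-32361 - 38929)/(44312 + (15433 + 9384)))/(-77663) = -71290/(44312 + 24817)*(-1/77663) = -71290/69129*(-1/77663) = 71290/5368765527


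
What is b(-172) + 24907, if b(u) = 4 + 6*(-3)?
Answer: 24893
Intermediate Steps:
b(u) = -14 (b(u) = 4 - 18 = -14)
b(-172) + 24907 = -14 + 24907 = 24893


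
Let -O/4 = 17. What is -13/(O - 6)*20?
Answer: 130/37 ≈ 3.5135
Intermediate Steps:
O = -68 (O = -4*17 = -68)
-13/(O - 6)*20 = -13/(-68 - 6)*20 = -13/(-74)*20 = -13*(-1/74)*20 = (13/74)*20 = 130/37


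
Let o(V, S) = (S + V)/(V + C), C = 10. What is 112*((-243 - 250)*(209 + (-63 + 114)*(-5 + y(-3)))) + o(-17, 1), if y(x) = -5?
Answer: 116340128/7 ≈ 1.6620e+7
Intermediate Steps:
o(V, S) = (S + V)/(10 + V) (o(V, S) = (S + V)/(V + 10) = (S + V)/(10 + V))
112*((-243 - 250)*(209 + (-63 + 114)*(-5 + y(-3)))) + o(-17, 1) = 112*((-243 - 250)*(209 + (-63 + 114)*(-5 - 5))) + (1 - 17)/(10 - 17) = 112*(-493*(209 + 51*(-10))) - 16/(-7) = 112*(-493*(209 - 510)) - 1/7*(-16) = 112*(-493*(-301)) + 16/7 = 112*148393 + 16/7 = 16620016 + 16/7 = 116340128/7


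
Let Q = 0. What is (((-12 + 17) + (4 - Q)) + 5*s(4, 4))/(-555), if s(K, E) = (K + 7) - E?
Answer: -44/555 ≈ -0.079279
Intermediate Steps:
s(K, E) = 7 + K - E (s(K, E) = (7 + K) - E = 7 + K - E)
(((-12 + 17) + (4 - Q)) + 5*s(4, 4))/(-555) = (((-12 + 17) + (4 - 1*0)) + 5*(7 + 4 - 1*4))/(-555) = ((5 + (4 + 0)) + 5*(7 + 4 - 4))*(-1/555) = ((5 + 4) + 5*7)*(-1/555) = (9 + 35)*(-1/555) = 44*(-1/555) = -44/555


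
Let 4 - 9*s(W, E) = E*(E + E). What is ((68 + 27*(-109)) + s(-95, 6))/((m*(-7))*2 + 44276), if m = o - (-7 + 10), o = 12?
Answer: -25943/397350 ≈ -0.065290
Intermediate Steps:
s(W, E) = 4/9 - 2*E**2/9 (s(W, E) = 4/9 - E*(E + E)/9 = 4/9 - E*2*E/9 = 4/9 - 2*E**2/9)
m = 9 (m = 12 - (-7 + 10) = 12 - 1*3 = 12 - 3 = 9)
((68 + 27*(-109)) + s(-95, 6))/((m*(-7))*2 + 44276) = ((68 + 27*(-109)) + (4/9 - 2/9*6**2))/((9*(-7))*2 + 44276) = ((68 - 2943) + (4/9 - 2/9*36))/(-63*2 + 44276) = (-2875 + (4/9 - 8))/(-126 + 44276) = (-2875 - 68/9)/44150 = -25943/9*1/44150 = -25943/397350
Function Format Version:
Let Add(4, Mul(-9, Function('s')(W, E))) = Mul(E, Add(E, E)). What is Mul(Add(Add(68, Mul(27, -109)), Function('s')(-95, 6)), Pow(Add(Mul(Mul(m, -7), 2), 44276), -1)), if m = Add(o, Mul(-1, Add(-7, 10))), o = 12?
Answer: Rational(-25943, 397350) ≈ -0.065290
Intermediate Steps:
Function('s')(W, E) = Add(Rational(4, 9), Mul(Rational(-2, 9), Pow(E, 2))) (Function('s')(W, E) = Add(Rational(4, 9), Mul(Rational(-1, 9), Mul(E, Add(E, E)))) = Add(Rational(4, 9), Mul(Rational(-1, 9), Mul(E, Mul(2, E)))) = Add(Rational(4, 9), Mul(Rational(-1, 9), Mul(2, Pow(E, 2)))) = Add(Rational(4, 9), Mul(Rational(-2, 9), Pow(E, 2))))
m = 9 (m = Add(12, Mul(-1, Add(-7, 10))) = Add(12, Mul(-1, 3)) = Add(12, -3) = 9)
Mul(Add(Add(68, Mul(27, -109)), Function('s')(-95, 6)), Pow(Add(Mul(Mul(m, -7), 2), 44276), -1)) = Mul(Add(Add(68, Mul(27, -109)), Add(Rational(4, 9), Mul(Rational(-2, 9), Pow(6, 2)))), Pow(Add(Mul(Mul(9, -7), 2), 44276), -1)) = Mul(Add(Add(68, -2943), Add(Rational(4, 9), Mul(Rational(-2, 9), 36))), Pow(Add(Mul(-63, 2), 44276), -1)) = Mul(Add(-2875, Add(Rational(4, 9), -8)), Pow(Add(-126, 44276), -1)) = Mul(Add(-2875, Rational(-68, 9)), Pow(44150, -1)) = Mul(Rational(-25943, 9), Rational(1, 44150)) = Rational(-25943, 397350)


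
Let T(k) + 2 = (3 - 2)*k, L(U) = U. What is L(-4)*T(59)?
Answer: -228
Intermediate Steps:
T(k) = -2 + k (T(k) = -2 + (3 - 2)*k = -2 + 1*k = -2 + k)
L(-4)*T(59) = -4*(-2 + 59) = -4*57 = -228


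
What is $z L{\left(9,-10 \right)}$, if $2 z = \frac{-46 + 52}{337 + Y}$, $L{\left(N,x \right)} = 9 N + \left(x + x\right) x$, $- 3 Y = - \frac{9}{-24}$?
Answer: $\frac{6744}{2695} \approx 2.5024$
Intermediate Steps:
$Y = - \frac{1}{8}$ ($Y = - \frac{\left(-9\right) \frac{1}{-24}}{3} = - \frac{\left(-9\right) \left(- \frac{1}{24}\right)}{3} = \left(- \frac{1}{3}\right) \frac{3}{8} = - \frac{1}{8} \approx -0.125$)
$L{\left(N,x \right)} = 2 x^{2} + 9 N$ ($L{\left(N,x \right)} = 9 N + 2 x x = 9 N + 2 x^{2} = 2 x^{2} + 9 N$)
$z = \frac{24}{2695}$ ($z = \frac{\left(-46 + 52\right) \frac{1}{337 - \frac{1}{8}}}{2} = \frac{6 \frac{1}{\frac{2695}{8}}}{2} = \frac{6 \cdot \frac{8}{2695}}{2} = \frac{1}{2} \cdot \frac{48}{2695} = \frac{24}{2695} \approx 0.0089054$)
$z L{\left(9,-10 \right)} = \frac{24 \left(2 \left(-10\right)^{2} + 9 \cdot 9\right)}{2695} = \frac{24 \left(2 \cdot 100 + 81\right)}{2695} = \frac{24 \left(200 + 81\right)}{2695} = \frac{24}{2695} \cdot 281 = \frac{6744}{2695}$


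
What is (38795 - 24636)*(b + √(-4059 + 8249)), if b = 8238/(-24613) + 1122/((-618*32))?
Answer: -449620163561/81124448 + 14159*√4190 ≈ 9.1097e+5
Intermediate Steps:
b = -31755079/81124448 (b = 8238*(-1/24613) + 1122/(-19776) = -8238/24613 + 1122*(-1/19776) = -8238/24613 - 187/3296 = -31755079/81124448 ≈ -0.39144)
(38795 - 24636)*(b + √(-4059 + 8249)) = (38795 - 24636)*(-31755079/81124448 + √(-4059 + 8249)) = 14159*(-31755079/81124448 + √4190) = -449620163561/81124448 + 14159*√4190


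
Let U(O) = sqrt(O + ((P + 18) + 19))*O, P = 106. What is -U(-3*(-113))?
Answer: -339*sqrt(482) ≈ -7442.6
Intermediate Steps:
U(O) = O*sqrt(143 + O) (U(O) = sqrt(O + ((106 + 18) + 19))*O = sqrt(O + (124 + 19))*O = sqrt(O + 143)*O = sqrt(143 + O)*O = O*sqrt(143 + O))
-U(-3*(-113)) = -(-3*(-113))*sqrt(143 - 3*(-113)) = -339*sqrt(143 + 339) = -339*sqrt(482)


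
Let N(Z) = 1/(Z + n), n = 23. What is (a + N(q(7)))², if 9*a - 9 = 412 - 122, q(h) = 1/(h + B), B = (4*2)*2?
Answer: 25178390329/22752900 ≈ 1106.6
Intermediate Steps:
B = 16 (B = 8*2 = 16)
q(h) = 1/(16 + h) (q(h) = 1/(h + 16) = 1/(16 + h))
a = 299/9 (a = 1 + (412 - 122)/9 = 1 + (⅑)*290 = 1 + 290/9 = 299/9 ≈ 33.222)
N(Z) = 1/(23 + Z) (N(Z) = 1/(Z + 23) = 1/(23 + Z))
(a + N(q(7)))² = (299/9 + 1/(23 + 1/(16 + 7)))² = (299/9 + 1/(23 + 1/23))² = (299/9 + 1/(530/23))² = (299/9 + 23/530)² = (158677/4770)² = 25178390329/22752900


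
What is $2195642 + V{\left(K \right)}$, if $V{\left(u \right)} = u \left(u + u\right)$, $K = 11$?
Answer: $2195884$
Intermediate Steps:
$V{\left(u \right)} = 2 u^{2}$ ($V{\left(u \right)} = u 2 u = 2 u^{2}$)
$2195642 + V{\left(K \right)} = 2195642 + 2 \cdot 11^{2} = 2195642 + 2 \cdot 121 = 2195642 + 242 = 2195884$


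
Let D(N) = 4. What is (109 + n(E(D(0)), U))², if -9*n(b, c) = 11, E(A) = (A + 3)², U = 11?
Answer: 940900/81 ≈ 11616.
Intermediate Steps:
E(A) = (3 + A)²
n(b, c) = -11/9 (n(b, c) = -⅑*11 = -11/9)
(109 + n(E(D(0)), U))² = (109 - 11/9)² = (970/9)² = 940900/81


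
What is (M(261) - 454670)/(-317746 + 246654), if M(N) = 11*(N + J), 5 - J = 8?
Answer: 112958/17773 ≈ 6.3556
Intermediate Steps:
J = -3 (J = 5 - 1*8 = 5 - 8 = -3)
M(N) = -33 + 11*N (M(N) = 11*(N - 3) = 11*(-3 + N) = -33 + 11*N)
(M(261) - 454670)/(-317746 + 246654) = ((-33 + 11*261) - 454670)/(-317746 + 246654) = ((-33 + 2871) - 454670)/(-71092) = (2838 - 454670)*(-1/71092) = -451832*(-1/71092) = 112958/17773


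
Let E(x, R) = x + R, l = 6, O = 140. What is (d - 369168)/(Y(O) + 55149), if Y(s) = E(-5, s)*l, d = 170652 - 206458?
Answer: -404974/55959 ≈ -7.2370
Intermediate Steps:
d = -35806
E(x, R) = R + x
Y(s) = -30 + 6*s (Y(s) = (s - 5)*6 = (-5 + s)*6 = -30 + 6*s)
(d - 369168)/(Y(O) + 55149) = (-35806 - 369168)/((-30 + 6*140) + 55149) = -404974/((-30 + 840) + 55149) = -404974/(810 + 55149) = -404974/55959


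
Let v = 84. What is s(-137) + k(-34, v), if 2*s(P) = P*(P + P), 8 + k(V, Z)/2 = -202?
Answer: 18349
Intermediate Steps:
k(V, Z) = -420 (k(V, Z) = -16 + 2*(-202) = -16 - 404 = -420)
s(P) = P² (s(P) = (P*(P + P))/2 = (P*(2*P))/2 = (2*P²)/2 = P²)
s(-137) + k(-34, v) = (-137)² - 420 = 18769 - 420 = 18349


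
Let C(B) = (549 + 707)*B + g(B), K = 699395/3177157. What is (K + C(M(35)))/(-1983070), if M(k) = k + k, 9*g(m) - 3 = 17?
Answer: -502818125731/11340944517582 ≈ -0.044337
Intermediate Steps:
g(m) = 20/9 (g(m) = ⅓ + (⅑)*17 = ⅓ + 17/9 = 20/9)
M(k) = 2*k
K = 699395/3177157 (K = 699395*(1/3177157) = 699395/3177157 ≈ 0.22013)
C(B) = 20/9 + 1256*B (C(B) = (549 + 707)*B + 20/9 = 1256*B + 20/9 = 20/9 + 1256*B)
(K + C(M(35)))/(-1983070) = (699395/3177157 + (20/9 + 1256*(2*35)))/(-1983070) = (699395/3177157 + (20/9 + 1256*70))*(-1/1983070) = (699395/3177157 + (20/9 + 87920))*(-1/1983070) = (699395/3177157 + 791300/9)*(-1/1983070) = (2514090628655/28594413)*(-1/1983070) = -502818125731/11340944517582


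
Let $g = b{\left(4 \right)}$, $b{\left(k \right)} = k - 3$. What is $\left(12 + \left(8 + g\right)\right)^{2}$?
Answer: $441$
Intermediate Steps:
$b{\left(k \right)} = -3 + k$
$g = 1$ ($g = -3 + 4 = 1$)
$\left(12 + \left(8 + g\right)\right)^{2} = \left(12 + \left(8 + 1\right)\right)^{2} = \left(12 + 9\right)^{2} = 21^{2} = 441$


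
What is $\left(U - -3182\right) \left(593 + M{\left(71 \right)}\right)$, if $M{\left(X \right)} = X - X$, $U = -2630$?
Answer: $327336$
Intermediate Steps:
$M{\left(X \right)} = 0$
$\left(U - -3182\right) \left(593 + M{\left(71 \right)}\right) = \left(-2630 - -3182\right) \left(593 + 0\right) = \left(-2630 + 3182\right) 593 = 552 \cdot 593 = 327336$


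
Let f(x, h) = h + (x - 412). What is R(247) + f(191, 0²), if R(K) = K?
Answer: 26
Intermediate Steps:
f(x, h) = -412 + h + x (f(x, h) = h + (-412 + x) = -412 + h + x)
R(247) + f(191, 0²) = 247 + (-412 + 0² + 191) = 247 + (-412 + 0 + 191) = 247 - 221 = 26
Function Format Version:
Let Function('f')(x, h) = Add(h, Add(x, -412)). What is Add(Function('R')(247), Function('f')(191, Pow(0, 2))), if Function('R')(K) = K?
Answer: 26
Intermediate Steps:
Function('f')(x, h) = Add(-412, h, x) (Function('f')(x, h) = Add(h, Add(-412, x)) = Add(-412, h, x))
Add(Function('R')(247), Function('f')(191, Pow(0, 2))) = Add(247, Add(-412, Pow(0, 2), 191)) = Add(247, Add(-412, 0, 191)) = Add(247, -221) = 26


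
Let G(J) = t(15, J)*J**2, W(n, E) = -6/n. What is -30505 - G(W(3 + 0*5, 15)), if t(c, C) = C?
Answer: -30497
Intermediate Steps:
G(J) = J**3 (G(J) = J*J**2 = J**3)
-30505 - G(W(3 + 0*5, 15)) = -30505 - (-6/(3 + 0*5))**3 = -30505 - (-6/(3 + 0))**3 = -30505 - (-6/3)**3 = -30505 - (-6*1/3)**3 = -30505 - 1*(-2)**3 = -30505 - 1*(-8) = -30505 + 8 = -30497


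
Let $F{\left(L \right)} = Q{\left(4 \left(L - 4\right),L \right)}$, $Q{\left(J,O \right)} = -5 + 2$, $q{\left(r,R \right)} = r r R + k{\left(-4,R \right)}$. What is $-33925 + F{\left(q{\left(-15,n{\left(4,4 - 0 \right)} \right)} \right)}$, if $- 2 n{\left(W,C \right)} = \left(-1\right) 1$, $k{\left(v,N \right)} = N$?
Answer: $-33928$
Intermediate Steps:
$n{\left(W,C \right)} = \frac{1}{2}$ ($n{\left(W,C \right)} = - \frac{\left(-1\right) 1}{2} = \left(- \frac{1}{2}\right) \left(-1\right) = \frac{1}{2}$)
$q{\left(r,R \right)} = R + R r^{2}$ ($q{\left(r,R \right)} = r r R + R = r^{2} R + R = R r^{2} + R = R + R r^{2}$)
$Q{\left(J,O \right)} = -3$
$F{\left(L \right)} = -3$
$-33925 + F{\left(q{\left(-15,n{\left(4,4 - 0 \right)} \right)} \right)} = -33925 - 3 = -33928$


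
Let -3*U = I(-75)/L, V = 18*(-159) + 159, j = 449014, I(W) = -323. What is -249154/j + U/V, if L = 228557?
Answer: -13581599216186/24476132332323 ≈ -0.55489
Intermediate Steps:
V = -2703 (V = -2862 + 159 = -2703)
U = 323/685671 (U = -(-323)/(3*228557) = -⅓*(-323/228557) = 323/685671 ≈ 0.00047107)
-249154/j + U/V = -249154/449014 + (323/685671)/(-2703) = -249154*1/449014 + (323/685671)*(-1/2703) = -124577/224507 - 19/109021689 = -13581599216186/24476132332323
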